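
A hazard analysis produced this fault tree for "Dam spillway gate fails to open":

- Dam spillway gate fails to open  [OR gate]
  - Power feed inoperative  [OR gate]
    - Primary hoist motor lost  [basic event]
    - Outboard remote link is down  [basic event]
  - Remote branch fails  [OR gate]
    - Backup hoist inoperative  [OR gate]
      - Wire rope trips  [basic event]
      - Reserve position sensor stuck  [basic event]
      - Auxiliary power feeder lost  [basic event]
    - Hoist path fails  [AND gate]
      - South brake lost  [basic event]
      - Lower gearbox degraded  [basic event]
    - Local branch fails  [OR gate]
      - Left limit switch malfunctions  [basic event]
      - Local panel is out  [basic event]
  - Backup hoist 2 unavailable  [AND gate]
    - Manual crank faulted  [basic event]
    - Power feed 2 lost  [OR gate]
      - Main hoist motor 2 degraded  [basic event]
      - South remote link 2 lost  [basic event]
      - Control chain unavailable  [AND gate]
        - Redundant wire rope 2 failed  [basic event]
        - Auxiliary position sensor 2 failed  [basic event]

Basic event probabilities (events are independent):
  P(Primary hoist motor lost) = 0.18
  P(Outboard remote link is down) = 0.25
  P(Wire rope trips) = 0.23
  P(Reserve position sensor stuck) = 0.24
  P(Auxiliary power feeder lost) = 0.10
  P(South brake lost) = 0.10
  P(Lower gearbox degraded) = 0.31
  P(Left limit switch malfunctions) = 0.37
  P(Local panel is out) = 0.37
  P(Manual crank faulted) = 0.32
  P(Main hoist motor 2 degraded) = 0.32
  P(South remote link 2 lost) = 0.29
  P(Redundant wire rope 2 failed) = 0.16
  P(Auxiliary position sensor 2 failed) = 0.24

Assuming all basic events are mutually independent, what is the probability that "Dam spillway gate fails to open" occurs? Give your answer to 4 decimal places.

P(Power feed inoperative) [OR] = 1 − (1−0.18) × (1−0.25) = 0.385000
P(Backup hoist inoperative) [OR] = 1 − (1−0.23) × (1−0.24) × (1−0.10) = 0.473320
P(Hoist path fails) [AND] = 0.10 × 0.31 = 0.031000
P(Local branch fails) [OR] = 1 − (1−0.37) × (1−0.37) = 0.603100
P(Remote branch fails) [OR] = 1 − (1−0.473320) × (1−0.031000) × (1−0.603100) = 0.797441
P(Control chain unavailable) [AND] = 0.16 × 0.24 = 0.038400
P(Power feed 2 lost) [OR] = 1 − (1−0.32) × (1−0.29) × (1−0.038400) = 0.535740
P(Backup hoist 2 unavailable) [AND] = 0.32 × 0.535740 = 0.171437
P(Dam spillway gate fails to open) [OR] = 1 − (1−0.385000) × (1−0.797441) × (1−0.171437) = 0.896783
Rounded to 4 decimal places: P(Dam spillway gate fails to open) ≈ 0.8968.

0.8968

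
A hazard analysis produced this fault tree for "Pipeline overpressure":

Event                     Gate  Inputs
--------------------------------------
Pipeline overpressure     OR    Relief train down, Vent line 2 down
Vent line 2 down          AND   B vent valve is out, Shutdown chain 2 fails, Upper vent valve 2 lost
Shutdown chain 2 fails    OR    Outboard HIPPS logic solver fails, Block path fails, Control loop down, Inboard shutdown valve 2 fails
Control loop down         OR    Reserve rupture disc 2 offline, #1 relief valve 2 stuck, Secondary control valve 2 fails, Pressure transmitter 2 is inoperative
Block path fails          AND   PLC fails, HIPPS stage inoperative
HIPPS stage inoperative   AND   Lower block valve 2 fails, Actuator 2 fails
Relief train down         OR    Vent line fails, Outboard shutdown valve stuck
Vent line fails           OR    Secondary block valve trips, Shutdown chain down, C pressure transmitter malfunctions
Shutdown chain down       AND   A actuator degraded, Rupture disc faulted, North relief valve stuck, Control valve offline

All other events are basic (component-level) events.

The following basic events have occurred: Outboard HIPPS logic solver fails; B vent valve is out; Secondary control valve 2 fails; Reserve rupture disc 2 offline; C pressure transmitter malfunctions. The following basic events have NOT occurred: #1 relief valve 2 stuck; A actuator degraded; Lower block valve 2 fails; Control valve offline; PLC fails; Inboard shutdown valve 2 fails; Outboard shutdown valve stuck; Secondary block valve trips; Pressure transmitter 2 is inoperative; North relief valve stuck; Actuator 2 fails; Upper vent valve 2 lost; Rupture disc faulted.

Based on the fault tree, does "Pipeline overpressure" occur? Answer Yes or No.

Shutdown chain down [AND]: A actuator degraded=not, Rupture disc faulted=not, North relief valve stuck=not, Control valve offline=not → not all inputs occur → does not occur.
Vent line fails [OR]: Secondary block valve trips=not, Shutdown chain down=not, C pressure transmitter malfunctions=occurs → at least one input occurs → occurs.
Relief train down [OR]: Vent line fails=occurs, Outboard shutdown valve stuck=not → at least one input occurs → occurs.
HIPPS stage inoperative [AND]: Lower block valve 2 fails=not, Actuator 2 fails=not → not all inputs occur → does not occur.
Block path fails [AND]: PLC fails=not, HIPPS stage inoperative=not → not all inputs occur → does not occur.
Control loop down [OR]: Reserve rupture disc 2 offline=occurs, #1 relief valve 2 stuck=not, Secondary control valve 2 fails=occurs, Pressure transmitter 2 is inoperative=not → at least one input occurs → occurs.
Shutdown chain 2 fails [OR]: Outboard HIPPS logic solver fails=occurs, Block path fails=not, Control loop down=occurs, Inboard shutdown valve 2 fails=not → at least one input occurs → occurs.
Vent line 2 down [AND]: B vent valve is out=occurs, Shutdown chain 2 fails=occurs, Upper vent valve 2 lost=not → not all inputs occur → does not occur.
Pipeline overpressure [OR]: Relief train down=occurs, Vent line 2 down=not → at least one input occurs → occurs.

Yes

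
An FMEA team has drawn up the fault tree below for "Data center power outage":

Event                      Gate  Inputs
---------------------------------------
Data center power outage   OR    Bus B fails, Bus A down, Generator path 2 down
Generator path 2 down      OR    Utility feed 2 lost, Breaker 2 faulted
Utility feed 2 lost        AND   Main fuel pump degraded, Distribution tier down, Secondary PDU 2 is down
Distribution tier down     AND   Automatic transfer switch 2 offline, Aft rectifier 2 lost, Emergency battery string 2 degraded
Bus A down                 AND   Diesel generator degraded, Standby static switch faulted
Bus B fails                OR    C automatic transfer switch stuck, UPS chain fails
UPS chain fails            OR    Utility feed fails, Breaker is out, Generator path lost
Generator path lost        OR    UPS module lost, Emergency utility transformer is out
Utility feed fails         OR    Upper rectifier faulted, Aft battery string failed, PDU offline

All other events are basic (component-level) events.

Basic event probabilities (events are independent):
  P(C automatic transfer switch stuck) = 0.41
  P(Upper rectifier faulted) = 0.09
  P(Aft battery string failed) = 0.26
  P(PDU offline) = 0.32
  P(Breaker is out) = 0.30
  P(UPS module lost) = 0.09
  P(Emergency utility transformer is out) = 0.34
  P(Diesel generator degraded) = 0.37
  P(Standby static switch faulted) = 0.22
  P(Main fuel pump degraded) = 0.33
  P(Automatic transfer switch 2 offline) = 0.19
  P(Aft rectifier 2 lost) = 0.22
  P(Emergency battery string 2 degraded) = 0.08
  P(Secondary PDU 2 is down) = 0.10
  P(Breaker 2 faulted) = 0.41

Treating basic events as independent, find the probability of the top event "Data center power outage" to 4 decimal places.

0.9384

P(Utility feed fails) [OR] = 1 − (1−0.09) × (1−0.26) × (1−0.32) = 0.542088
P(Generator path lost) [OR] = 1 − (1−0.09) × (1−0.34) = 0.399400
P(UPS chain fails) [OR] = 1 − (1−0.542088) × (1−0.30) × (1−0.399400) = 0.807485
P(Bus B fails) [OR] = 1 − (1−0.41) × (1−0.807485) = 0.886416
P(Bus A down) [AND] = 0.37 × 0.22 = 0.081400
P(Distribution tier down) [AND] = 0.19 × 0.22 × 0.08 = 0.003344
P(Utility feed 2 lost) [AND] = 0.33 × 0.003344 × 0.10 = 0.000110
P(Generator path 2 down) [OR] = 1 − (1−0.000110) × (1−0.41) = 0.410065
P(Data center power outage) [OR] = 1 − (1−0.886416) × (1−0.081400) × (1−0.410065) = 0.938447
Rounded to 4 decimal places: P(Data center power outage) ≈ 0.9384.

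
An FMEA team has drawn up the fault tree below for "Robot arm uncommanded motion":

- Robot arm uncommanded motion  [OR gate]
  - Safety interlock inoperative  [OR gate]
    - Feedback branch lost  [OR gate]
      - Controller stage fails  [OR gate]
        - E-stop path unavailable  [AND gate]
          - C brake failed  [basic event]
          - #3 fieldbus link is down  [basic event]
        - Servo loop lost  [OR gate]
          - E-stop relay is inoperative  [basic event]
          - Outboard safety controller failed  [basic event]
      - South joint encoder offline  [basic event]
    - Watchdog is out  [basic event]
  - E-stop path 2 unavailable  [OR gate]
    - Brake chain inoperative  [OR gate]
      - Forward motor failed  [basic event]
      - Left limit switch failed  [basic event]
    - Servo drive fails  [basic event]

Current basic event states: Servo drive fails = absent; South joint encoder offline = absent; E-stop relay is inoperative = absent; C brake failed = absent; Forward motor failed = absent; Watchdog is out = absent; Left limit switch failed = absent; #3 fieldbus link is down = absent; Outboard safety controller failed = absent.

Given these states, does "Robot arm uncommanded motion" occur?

No

E-stop path unavailable [AND]: C brake failed=not, #3 fieldbus link is down=not → not all inputs occur → does not occur.
Servo loop lost [OR]: E-stop relay is inoperative=not, Outboard safety controller failed=not → no input occurs → does not occur.
Controller stage fails [OR]: E-stop path unavailable=not, Servo loop lost=not → no input occurs → does not occur.
Feedback branch lost [OR]: Controller stage fails=not, South joint encoder offline=not → no input occurs → does not occur.
Safety interlock inoperative [OR]: Feedback branch lost=not, Watchdog is out=not → no input occurs → does not occur.
Brake chain inoperative [OR]: Forward motor failed=not, Left limit switch failed=not → no input occurs → does not occur.
E-stop path 2 unavailable [OR]: Brake chain inoperative=not, Servo drive fails=not → no input occurs → does not occur.
Robot arm uncommanded motion [OR]: Safety interlock inoperative=not, E-stop path 2 unavailable=not → no input occurs → does not occur.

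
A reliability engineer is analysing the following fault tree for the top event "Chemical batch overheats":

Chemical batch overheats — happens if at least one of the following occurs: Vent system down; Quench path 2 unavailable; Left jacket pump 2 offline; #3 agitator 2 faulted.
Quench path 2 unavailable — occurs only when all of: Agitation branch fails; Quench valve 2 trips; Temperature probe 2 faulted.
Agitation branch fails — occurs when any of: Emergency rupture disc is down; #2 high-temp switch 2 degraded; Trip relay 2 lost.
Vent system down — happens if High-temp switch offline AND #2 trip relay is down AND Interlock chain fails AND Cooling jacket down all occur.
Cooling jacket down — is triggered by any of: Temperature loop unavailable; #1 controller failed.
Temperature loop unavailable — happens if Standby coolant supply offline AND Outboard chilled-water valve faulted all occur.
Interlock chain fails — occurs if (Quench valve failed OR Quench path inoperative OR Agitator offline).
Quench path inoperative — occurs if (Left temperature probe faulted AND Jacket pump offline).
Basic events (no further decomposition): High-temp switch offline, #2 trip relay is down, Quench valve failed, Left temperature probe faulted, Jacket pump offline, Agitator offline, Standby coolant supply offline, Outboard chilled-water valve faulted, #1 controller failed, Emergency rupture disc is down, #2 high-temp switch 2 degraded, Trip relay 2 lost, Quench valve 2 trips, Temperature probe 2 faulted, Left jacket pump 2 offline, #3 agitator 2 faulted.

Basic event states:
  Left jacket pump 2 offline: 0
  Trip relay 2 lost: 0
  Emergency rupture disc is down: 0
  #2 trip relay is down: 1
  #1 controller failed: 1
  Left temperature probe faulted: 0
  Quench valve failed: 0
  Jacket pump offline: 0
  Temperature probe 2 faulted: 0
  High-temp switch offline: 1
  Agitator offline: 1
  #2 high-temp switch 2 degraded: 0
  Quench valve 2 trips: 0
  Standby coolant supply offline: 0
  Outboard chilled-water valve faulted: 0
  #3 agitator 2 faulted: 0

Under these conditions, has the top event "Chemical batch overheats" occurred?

Yes

Quench path inoperative [AND]: Left temperature probe faulted=not, Jacket pump offline=not → not all inputs occur → does not occur.
Interlock chain fails [OR]: Quench valve failed=not, Quench path inoperative=not, Agitator offline=occurs → at least one input occurs → occurs.
Temperature loop unavailable [AND]: Standby coolant supply offline=not, Outboard chilled-water valve faulted=not → not all inputs occur → does not occur.
Cooling jacket down [OR]: Temperature loop unavailable=not, #1 controller failed=occurs → at least one input occurs → occurs.
Vent system down [AND]: High-temp switch offline=occurs, #2 trip relay is down=occurs, Interlock chain fails=occurs, Cooling jacket down=occurs → all inputs occur → occurs.
Agitation branch fails [OR]: Emergency rupture disc is down=not, #2 high-temp switch 2 degraded=not, Trip relay 2 lost=not → no input occurs → does not occur.
Quench path 2 unavailable [AND]: Agitation branch fails=not, Quench valve 2 trips=not, Temperature probe 2 faulted=not → not all inputs occur → does not occur.
Chemical batch overheats [OR]: Vent system down=occurs, Quench path 2 unavailable=not, Left jacket pump 2 offline=not, #3 agitator 2 faulted=not → at least one input occurs → occurs.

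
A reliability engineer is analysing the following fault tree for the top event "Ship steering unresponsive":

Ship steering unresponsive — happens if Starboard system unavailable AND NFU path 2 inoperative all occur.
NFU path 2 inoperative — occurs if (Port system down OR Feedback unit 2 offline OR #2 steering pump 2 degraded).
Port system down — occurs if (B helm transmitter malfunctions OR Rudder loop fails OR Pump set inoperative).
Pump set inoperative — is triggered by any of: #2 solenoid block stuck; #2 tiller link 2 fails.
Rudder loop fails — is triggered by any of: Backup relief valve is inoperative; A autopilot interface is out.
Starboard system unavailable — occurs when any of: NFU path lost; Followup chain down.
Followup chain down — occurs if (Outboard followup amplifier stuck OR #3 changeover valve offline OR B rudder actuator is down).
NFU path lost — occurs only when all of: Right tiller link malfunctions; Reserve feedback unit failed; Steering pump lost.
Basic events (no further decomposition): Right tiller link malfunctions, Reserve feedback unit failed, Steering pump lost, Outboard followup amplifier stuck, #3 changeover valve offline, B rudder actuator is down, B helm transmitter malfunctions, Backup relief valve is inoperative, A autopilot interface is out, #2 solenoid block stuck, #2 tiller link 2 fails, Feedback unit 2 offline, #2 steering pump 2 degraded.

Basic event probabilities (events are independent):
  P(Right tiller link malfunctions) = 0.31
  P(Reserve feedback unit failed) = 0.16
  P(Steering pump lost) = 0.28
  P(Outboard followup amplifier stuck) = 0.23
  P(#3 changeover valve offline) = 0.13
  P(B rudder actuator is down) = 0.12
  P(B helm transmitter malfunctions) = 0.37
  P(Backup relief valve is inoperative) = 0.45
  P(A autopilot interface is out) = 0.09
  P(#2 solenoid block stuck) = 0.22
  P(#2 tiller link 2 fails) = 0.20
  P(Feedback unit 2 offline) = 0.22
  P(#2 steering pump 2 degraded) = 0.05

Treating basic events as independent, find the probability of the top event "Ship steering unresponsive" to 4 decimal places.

0.3576

P(NFU path lost) [AND] = 0.31 × 0.16 × 0.28 = 0.013888
P(Followup chain down) [OR] = 1 − (1−0.23) × (1−0.13) × (1−0.12) = 0.410488
P(Starboard system unavailable) [OR] = 1 − (1−0.013888) × (1−0.410488) = 0.418675
P(Rudder loop fails) [OR] = 1 − (1−0.45) × (1−0.09) = 0.499500
P(Pump set inoperative) [OR] = 1 − (1−0.22) × (1−0.20) = 0.376000
P(Port system down) [OR] = 1 − (1−0.37) × (1−0.499500) × (1−0.376000) = 0.803243
P(NFU path 2 inoperative) [OR] = 1 − (1−0.803243) × (1−0.22) × (1−0.05) = 0.854203
P(Ship steering unresponsive) [AND] = 0.418675 × 0.854203 = 0.357633
Rounded to 4 decimal places: P(Ship steering unresponsive) ≈ 0.3576.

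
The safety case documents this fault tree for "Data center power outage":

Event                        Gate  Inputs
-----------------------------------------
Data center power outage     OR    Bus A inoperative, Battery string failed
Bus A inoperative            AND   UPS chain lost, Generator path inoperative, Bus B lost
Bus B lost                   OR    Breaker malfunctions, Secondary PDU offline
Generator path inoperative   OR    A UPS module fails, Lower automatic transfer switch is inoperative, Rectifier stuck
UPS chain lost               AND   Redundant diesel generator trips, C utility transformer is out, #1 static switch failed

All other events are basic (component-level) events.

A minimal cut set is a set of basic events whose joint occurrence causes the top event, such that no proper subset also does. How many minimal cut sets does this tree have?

7

UPS chain lost [AND]: one cut set from each child combined → 1 × 1 × 1 = 1 cut set(s).
Generator path inoperative [OR]: union of children's cut sets → 3 cut set(s).
Bus B lost [OR]: union of children's cut sets → 2 cut set(s).
Bus A inoperative [AND]: one cut set from each child combined → 1 × 3 × 2 = 6 cut set(s).
Data center power outage [OR]: union of children's cut sets → 7 cut set(s).
Minimal cut sets: {#1 static switch failed, A UPS module fails, Breaker malfunctions, C utility transformer is out, Redundant diesel generator trips}; {#1 static switch failed, A UPS module fails, C utility transformer is out, Redundant diesel generator trips, Secondary PDU offline}; {#1 static switch failed, Breaker malfunctions, C utility transformer is out, Lower automatic transfer switch is inoperative, Redundant diesel generator trips}; {#1 static switch failed, C utility transformer is out, Lower automatic transfer switch is inoperative, Redundant diesel generator trips, Secondary PDU offline}; {#1 static switch failed, Breaker malfunctions, C utility transformer is out, Rectifier stuck, Redundant diesel generator trips}; {#1 static switch failed, C utility transformer is out, Rectifier stuck, Redundant diesel generator trips, Secondary PDU offline}; {Battery string failed}.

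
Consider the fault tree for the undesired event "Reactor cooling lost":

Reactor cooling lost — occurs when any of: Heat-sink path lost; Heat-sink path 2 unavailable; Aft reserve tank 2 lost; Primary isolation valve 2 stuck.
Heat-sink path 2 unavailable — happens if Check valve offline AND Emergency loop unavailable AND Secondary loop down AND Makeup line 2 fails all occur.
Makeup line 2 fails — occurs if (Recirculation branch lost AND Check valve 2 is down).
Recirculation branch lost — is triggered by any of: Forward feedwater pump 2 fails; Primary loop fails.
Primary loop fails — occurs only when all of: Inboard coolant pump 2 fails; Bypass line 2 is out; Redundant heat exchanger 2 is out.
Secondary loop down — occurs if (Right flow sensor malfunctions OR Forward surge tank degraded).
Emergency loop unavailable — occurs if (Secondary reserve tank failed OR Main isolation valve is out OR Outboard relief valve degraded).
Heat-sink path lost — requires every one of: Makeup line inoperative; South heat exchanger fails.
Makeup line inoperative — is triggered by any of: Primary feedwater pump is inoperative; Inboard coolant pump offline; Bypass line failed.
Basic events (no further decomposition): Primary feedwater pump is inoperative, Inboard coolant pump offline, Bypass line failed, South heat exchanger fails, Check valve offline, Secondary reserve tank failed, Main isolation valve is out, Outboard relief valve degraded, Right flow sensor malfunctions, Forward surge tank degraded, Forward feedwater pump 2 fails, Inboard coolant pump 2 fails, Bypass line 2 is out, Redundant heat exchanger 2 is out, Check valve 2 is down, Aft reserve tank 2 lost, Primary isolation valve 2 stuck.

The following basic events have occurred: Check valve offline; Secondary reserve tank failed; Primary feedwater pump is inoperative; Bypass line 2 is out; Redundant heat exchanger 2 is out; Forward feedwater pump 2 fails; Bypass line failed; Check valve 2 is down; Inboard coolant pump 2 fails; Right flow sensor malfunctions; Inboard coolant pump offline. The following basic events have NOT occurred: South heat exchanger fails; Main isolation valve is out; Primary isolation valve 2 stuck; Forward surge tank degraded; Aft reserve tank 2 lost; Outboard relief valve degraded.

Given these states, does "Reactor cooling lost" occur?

Yes

Makeup line inoperative [OR]: Primary feedwater pump is inoperative=occurs, Inboard coolant pump offline=occurs, Bypass line failed=occurs → at least one input occurs → occurs.
Heat-sink path lost [AND]: Makeup line inoperative=occurs, South heat exchanger fails=not → not all inputs occur → does not occur.
Emergency loop unavailable [OR]: Secondary reserve tank failed=occurs, Main isolation valve is out=not, Outboard relief valve degraded=not → at least one input occurs → occurs.
Secondary loop down [OR]: Right flow sensor malfunctions=occurs, Forward surge tank degraded=not → at least one input occurs → occurs.
Primary loop fails [AND]: Inboard coolant pump 2 fails=occurs, Bypass line 2 is out=occurs, Redundant heat exchanger 2 is out=occurs → all inputs occur → occurs.
Recirculation branch lost [OR]: Forward feedwater pump 2 fails=occurs, Primary loop fails=occurs → at least one input occurs → occurs.
Makeup line 2 fails [AND]: Recirculation branch lost=occurs, Check valve 2 is down=occurs → all inputs occur → occurs.
Heat-sink path 2 unavailable [AND]: Check valve offline=occurs, Emergency loop unavailable=occurs, Secondary loop down=occurs, Makeup line 2 fails=occurs → all inputs occur → occurs.
Reactor cooling lost [OR]: Heat-sink path lost=not, Heat-sink path 2 unavailable=occurs, Aft reserve tank 2 lost=not, Primary isolation valve 2 stuck=not → at least one input occurs → occurs.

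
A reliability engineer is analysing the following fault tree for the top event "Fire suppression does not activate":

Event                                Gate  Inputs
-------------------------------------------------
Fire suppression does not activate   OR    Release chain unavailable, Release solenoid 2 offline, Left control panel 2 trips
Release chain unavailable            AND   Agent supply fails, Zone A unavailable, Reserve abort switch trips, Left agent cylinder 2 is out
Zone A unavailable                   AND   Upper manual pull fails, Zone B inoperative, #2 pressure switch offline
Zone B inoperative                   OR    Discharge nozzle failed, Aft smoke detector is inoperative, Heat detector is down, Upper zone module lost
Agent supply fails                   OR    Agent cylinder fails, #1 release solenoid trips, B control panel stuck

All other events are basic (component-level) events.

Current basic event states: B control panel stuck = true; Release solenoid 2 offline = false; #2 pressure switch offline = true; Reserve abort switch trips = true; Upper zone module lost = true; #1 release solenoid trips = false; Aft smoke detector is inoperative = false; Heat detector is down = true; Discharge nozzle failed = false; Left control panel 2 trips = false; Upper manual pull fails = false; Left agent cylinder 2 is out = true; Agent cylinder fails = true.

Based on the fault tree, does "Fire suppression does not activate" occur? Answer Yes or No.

Agent supply fails [OR]: Agent cylinder fails=occurs, #1 release solenoid trips=not, B control panel stuck=occurs → at least one input occurs → occurs.
Zone B inoperative [OR]: Discharge nozzle failed=not, Aft smoke detector is inoperative=not, Heat detector is down=occurs, Upper zone module lost=occurs → at least one input occurs → occurs.
Zone A unavailable [AND]: Upper manual pull fails=not, Zone B inoperative=occurs, #2 pressure switch offline=occurs → not all inputs occur → does not occur.
Release chain unavailable [AND]: Agent supply fails=occurs, Zone A unavailable=not, Reserve abort switch trips=occurs, Left agent cylinder 2 is out=occurs → not all inputs occur → does not occur.
Fire suppression does not activate [OR]: Release chain unavailable=not, Release solenoid 2 offline=not, Left control panel 2 trips=not → no input occurs → does not occur.

No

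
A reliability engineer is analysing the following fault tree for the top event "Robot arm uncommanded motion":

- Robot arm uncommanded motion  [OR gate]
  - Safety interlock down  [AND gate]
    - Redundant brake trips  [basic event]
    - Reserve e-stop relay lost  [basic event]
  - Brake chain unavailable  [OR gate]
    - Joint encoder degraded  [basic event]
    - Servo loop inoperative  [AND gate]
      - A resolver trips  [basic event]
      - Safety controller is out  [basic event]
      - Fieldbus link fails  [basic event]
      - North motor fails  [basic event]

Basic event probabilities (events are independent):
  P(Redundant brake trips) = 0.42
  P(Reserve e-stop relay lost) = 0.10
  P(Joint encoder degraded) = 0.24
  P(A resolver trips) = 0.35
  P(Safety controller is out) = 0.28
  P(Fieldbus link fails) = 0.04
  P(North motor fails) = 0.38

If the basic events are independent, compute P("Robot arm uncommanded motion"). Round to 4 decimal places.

P(Safety interlock down) [AND] = 0.42 × 0.10 = 0.042000
P(Servo loop inoperative) [AND] = 0.35 × 0.28 × 0.04 × 0.38 = 0.001490
P(Brake chain unavailable) [OR] = 1 − (1−0.24) × (1−0.001490) = 0.241132
P(Robot arm uncommanded motion) [OR] = 1 − (1−0.042000) × (1−0.241132) = 0.273004
Rounded to 4 decimal places: P(Robot arm uncommanded motion) ≈ 0.2730.

0.2730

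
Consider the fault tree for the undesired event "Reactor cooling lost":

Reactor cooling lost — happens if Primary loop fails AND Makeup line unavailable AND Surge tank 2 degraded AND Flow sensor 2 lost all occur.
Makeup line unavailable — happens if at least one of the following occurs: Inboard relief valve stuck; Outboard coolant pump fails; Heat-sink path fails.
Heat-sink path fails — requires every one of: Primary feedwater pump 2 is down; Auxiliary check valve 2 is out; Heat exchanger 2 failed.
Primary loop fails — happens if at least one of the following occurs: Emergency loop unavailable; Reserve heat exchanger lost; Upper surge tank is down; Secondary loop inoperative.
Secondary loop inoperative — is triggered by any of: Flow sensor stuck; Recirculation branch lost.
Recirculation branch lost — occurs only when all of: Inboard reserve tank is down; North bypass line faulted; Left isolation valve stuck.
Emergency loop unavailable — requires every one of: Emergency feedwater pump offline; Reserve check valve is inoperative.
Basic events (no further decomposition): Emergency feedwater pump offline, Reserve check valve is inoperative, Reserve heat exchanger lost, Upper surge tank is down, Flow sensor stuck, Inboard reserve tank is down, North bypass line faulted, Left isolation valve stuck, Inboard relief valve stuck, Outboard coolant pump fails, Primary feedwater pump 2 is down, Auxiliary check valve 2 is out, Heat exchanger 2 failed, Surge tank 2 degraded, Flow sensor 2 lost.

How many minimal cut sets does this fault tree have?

15

Emergency loop unavailable [AND]: one cut set from each child combined → 1 × 1 = 1 cut set(s).
Recirculation branch lost [AND]: one cut set from each child combined → 1 × 1 × 1 = 1 cut set(s).
Secondary loop inoperative [OR]: union of children's cut sets → 2 cut set(s).
Primary loop fails [OR]: union of children's cut sets → 5 cut set(s).
Heat-sink path fails [AND]: one cut set from each child combined → 1 × 1 × 1 = 1 cut set(s).
Makeup line unavailable [OR]: union of children's cut sets → 3 cut set(s).
Reactor cooling lost [AND]: one cut set from each child combined → 5 × 3 × 1 × 1 = 15 cut set(s).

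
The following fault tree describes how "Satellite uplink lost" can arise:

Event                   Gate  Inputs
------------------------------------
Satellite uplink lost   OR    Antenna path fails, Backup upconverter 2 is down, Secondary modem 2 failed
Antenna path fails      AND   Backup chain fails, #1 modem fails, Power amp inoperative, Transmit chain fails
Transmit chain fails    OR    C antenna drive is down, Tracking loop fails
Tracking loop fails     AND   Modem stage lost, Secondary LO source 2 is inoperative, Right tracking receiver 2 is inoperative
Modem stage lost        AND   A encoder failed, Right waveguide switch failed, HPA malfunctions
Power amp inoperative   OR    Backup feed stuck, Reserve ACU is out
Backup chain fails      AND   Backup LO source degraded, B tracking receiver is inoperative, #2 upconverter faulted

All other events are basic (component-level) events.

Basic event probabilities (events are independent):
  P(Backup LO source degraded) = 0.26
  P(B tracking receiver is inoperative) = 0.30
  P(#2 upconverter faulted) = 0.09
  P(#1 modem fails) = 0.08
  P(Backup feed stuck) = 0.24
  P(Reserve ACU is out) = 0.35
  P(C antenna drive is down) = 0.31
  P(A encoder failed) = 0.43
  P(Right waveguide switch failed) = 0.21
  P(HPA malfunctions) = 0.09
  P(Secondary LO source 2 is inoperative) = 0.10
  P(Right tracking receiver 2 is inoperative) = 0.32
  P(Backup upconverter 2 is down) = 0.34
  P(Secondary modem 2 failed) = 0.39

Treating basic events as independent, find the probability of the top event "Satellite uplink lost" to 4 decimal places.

P(Backup chain fails) [AND] = 0.26 × 0.30 × 0.09 = 0.007020
P(Power amp inoperative) [OR] = 1 − (1−0.24) × (1−0.35) = 0.506000
P(Modem stage lost) [AND] = 0.43 × 0.21 × 0.09 = 0.008127
P(Tracking loop fails) [AND] = 0.008127 × 0.10 × 0.32 = 0.000260
P(Transmit chain fails) [OR] = 1 − (1−0.31) × (1−0.000260) = 0.310179
P(Antenna path fails) [AND] = 0.007020 × 0.08 × 0.506000 × 0.310179 = 0.000088
P(Satellite uplink lost) [OR] = 1 − (1−0.000088) × (1−0.34) × (1−0.39) = 0.597435
Rounded to 4 decimal places: P(Satellite uplink lost) ≈ 0.5974.

0.5974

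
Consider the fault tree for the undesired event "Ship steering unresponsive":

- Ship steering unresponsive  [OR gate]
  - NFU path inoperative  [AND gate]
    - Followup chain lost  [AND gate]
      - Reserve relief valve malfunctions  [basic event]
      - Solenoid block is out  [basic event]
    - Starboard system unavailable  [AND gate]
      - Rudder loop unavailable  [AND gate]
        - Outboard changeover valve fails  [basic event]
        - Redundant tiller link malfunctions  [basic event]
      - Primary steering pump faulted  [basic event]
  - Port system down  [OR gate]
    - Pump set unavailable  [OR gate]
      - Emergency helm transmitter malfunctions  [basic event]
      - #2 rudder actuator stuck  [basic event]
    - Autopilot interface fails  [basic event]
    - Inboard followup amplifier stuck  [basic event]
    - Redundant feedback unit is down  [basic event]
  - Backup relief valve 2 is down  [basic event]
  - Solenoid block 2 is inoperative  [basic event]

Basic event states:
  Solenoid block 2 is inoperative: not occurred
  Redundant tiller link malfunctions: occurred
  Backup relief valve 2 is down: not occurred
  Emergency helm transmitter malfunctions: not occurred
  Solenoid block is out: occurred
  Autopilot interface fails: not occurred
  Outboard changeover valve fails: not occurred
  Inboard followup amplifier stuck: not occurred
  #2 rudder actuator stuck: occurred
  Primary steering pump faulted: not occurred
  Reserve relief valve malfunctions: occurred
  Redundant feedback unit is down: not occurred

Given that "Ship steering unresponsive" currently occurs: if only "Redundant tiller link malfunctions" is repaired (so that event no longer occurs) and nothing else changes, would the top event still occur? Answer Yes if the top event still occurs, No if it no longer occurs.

Yes

Counterfactual: set "Redundant tiller link malfunctions" to not occurred.
Followup chain lost [AND]: Reserve relief valve malfunctions=occurs, Solenoid block is out=occurs → all inputs occur → occurs.
Rudder loop unavailable [AND]: Outboard changeover valve fails=not, Redundant tiller link malfunctions=not → not all inputs occur → does not occur.
Starboard system unavailable [AND]: Rudder loop unavailable=not, Primary steering pump faulted=not → not all inputs occur → does not occur.
NFU path inoperative [AND]: Followup chain lost=occurs, Starboard system unavailable=not → not all inputs occur → does not occur.
Pump set unavailable [OR]: Emergency helm transmitter malfunctions=not, #2 rudder actuator stuck=occurs → at least one input occurs → occurs.
Port system down [OR]: Pump set unavailable=occurs, Autopilot interface fails=not, Inboard followup amplifier stuck=not, Redundant feedback unit is down=not → at least one input occurs → occurs.
Ship steering unresponsive [OR]: NFU path inoperative=not, Port system down=occurs, Backup relief valve 2 is down=not, Solenoid block 2 is inoperative=not → at least one input occurs → occurs.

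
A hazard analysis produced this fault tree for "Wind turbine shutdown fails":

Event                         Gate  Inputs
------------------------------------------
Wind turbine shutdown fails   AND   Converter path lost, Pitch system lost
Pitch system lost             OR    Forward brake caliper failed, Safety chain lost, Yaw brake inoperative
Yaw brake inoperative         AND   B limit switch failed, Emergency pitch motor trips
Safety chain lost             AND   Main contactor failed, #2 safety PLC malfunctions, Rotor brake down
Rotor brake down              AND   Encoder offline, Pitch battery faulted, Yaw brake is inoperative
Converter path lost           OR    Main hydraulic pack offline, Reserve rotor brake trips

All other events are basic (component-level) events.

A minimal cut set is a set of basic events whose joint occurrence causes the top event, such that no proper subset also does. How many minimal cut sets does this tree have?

6

Converter path lost [OR]: union of children's cut sets → 2 cut set(s).
Rotor brake down [AND]: one cut set from each child combined → 1 × 1 × 1 = 1 cut set(s).
Safety chain lost [AND]: one cut set from each child combined → 1 × 1 × 1 = 1 cut set(s).
Yaw brake inoperative [AND]: one cut set from each child combined → 1 × 1 = 1 cut set(s).
Pitch system lost [OR]: union of children's cut sets → 3 cut set(s).
Wind turbine shutdown fails [AND]: one cut set from each child combined → 2 × 3 = 6 cut set(s).
Minimal cut sets: {Forward brake caliper failed, Main hydraulic pack offline}; {#2 safety PLC malfunctions, Encoder offline, Main contactor failed, Main hydraulic pack offline, Pitch battery faulted, Yaw brake is inoperative}; {B limit switch failed, Emergency pitch motor trips, Main hydraulic pack offline}; {Forward brake caliper failed, Reserve rotor brake trips}; {#2 safety PLC malfunctions, Encoder offline, Main contactor failed, Pitch battery faulted, Reserve rotor brake trips, Yaw brake is inoperative}; {B limit switch failed, Emergency pitch motor trips, Reserve rotor brake trips}.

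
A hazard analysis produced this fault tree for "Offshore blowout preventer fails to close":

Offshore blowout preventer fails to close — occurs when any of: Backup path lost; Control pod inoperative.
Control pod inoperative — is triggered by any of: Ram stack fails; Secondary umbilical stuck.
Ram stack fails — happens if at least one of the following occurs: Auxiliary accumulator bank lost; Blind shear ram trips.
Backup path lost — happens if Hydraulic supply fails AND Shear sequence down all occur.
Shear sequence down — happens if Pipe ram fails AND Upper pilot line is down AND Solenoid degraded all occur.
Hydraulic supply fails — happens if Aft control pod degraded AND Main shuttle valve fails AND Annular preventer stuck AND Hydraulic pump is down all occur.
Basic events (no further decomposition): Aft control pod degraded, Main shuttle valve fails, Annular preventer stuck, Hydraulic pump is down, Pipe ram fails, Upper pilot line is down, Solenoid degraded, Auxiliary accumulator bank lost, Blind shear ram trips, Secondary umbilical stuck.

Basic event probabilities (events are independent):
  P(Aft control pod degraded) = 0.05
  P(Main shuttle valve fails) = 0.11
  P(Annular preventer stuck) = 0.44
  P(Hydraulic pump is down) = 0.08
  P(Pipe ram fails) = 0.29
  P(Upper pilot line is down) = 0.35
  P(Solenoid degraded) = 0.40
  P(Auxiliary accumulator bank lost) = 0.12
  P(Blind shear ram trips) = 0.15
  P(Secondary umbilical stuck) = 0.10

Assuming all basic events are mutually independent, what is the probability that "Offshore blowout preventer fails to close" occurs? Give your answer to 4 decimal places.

0.3268

P(Hydraulic supply fails) [AND] = 0.05 × 0.11 × 0.44 × 0.08 = 0.000194
P(Shear sequence down) [AND] = 0.29 × 0.35 × 0.40 = 0.040600
P(Backup path lost) [AND] = 0.000194 × 0.040600 = 0.000008
P(Ram stack fails) [OR] = 1 − (1−0.12) × (1−0.15) = 0.252000
P(Control pod inoperative) [OR] = 1 − (1−0.252000) × (1−0.10) = 0.326800
P(Offshore blowout preventer fails to close) [OR] = 1 − (1−0.000008) × (1−0.326800) = 0.326805
Rounded to 4 decimal places: P(Offshore blowout preventer fails to close) ≈ 0.3268.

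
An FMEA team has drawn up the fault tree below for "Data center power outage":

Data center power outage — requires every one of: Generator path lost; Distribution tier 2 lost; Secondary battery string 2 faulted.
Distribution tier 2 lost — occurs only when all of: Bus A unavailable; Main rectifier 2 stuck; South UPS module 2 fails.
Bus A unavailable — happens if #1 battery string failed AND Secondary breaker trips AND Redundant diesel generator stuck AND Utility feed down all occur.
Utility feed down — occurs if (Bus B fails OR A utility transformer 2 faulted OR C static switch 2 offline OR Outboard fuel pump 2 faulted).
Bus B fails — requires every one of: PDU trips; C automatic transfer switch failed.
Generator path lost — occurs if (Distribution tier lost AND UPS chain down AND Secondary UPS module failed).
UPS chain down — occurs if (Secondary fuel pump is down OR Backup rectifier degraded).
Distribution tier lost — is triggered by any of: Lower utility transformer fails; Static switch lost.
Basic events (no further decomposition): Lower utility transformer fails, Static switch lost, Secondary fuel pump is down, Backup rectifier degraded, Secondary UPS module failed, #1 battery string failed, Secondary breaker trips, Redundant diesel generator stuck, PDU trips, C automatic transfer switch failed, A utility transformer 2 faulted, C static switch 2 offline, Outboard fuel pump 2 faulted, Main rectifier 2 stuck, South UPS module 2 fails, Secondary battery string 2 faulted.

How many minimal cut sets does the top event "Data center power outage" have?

Distribution tier lost [OR]: union of children's cut sets → 2 cut set(s).
UPS chain down [OR]: union of children's cut sets → 2 cut set(s).
Generator path lost [AND]: one cut set from each child combined → 2 × 2 × 1 = 4 cut set(s).
Bus B fails [AND]: one cut set from each child combined → 1 × 1 = 1 cut set(s).
Utility feed down [OR]: union of children's cut sets → 4 cut set(s).
Bus A unavailable [AND]: one cut set from each child combined → 1 × 1 × 1 × 4 = 4 cut set(s).
Distribution tier 2 lost [AND]: one cut set from each child combined → 4 × 1 × 1 = 4 cut set(s).
Data center power outage [AND]: one cut set from each child combined → 4 × 4 × 1 = 16 cut set(s).

16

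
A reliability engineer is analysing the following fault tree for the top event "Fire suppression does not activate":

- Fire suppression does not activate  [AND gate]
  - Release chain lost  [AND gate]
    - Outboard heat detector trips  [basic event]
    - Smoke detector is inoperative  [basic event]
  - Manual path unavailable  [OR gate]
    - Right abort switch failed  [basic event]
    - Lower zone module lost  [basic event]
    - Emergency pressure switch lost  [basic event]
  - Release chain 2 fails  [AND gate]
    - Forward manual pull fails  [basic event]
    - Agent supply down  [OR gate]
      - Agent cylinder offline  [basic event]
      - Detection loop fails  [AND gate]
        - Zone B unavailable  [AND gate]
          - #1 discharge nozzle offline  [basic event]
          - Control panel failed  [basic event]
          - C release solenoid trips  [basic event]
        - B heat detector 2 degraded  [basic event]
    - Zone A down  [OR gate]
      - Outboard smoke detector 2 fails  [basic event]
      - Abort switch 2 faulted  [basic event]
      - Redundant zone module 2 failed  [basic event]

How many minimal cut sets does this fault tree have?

18

Release chain lost [AND]: one cut set from each child combined → 1 × 1 = 1 cut set(s).
Manual path unavailable [OR]: union of children's cut sets → 3 cut set(s).
Zone B unavailable [AND]: one cut set from each child combined → 1 × 1 × 1 = 1 cut set(s).
Detection loop fails [AND]: one cut set from each child combined → 1 × 1 = 1 cut set(s).
Agent supply down [OR]: union of children's cut sets → 2 cut set(s).
Zone A down [OR]: union of children's cut sets → 3 cut set(s).
Release chain 2 fails [AND]: one cut set from each child combined → 1 × 2 × 3 = 6 cut set(s).
Fire suppression does not activate [AND]: one cut set from each child combined → 1 × 3 × 6 = 18 cut set(s).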